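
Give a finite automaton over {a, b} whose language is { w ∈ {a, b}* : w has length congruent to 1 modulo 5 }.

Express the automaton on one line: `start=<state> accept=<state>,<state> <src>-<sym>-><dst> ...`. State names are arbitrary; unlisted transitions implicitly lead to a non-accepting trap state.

start=s0 accept=s1 s0-a->s1 s0-b->s1 s1-a->s2 s1-b->s2 s2-a->s3 s2-b->s3 s3-a->s4 s3-b->s4 s4-a->s0 s4-b->s0

Count input length modulo 5: every symbol advances one step around the cycle s0 → s1 → s2 → s3 → s4 → s0. Accept at s1.
A 5-state machine:
        a   b  
>  s0   s1  s1 
 * s1   s2  s2 
   s2   s3  s3 
   s3   s4  s4 
   s4   s0  s0 
(> = start, * = accepting)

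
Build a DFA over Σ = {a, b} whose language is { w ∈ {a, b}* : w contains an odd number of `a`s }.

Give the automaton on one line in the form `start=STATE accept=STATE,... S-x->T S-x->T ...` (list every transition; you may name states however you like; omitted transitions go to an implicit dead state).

Keep the running count of `a`s modulo 2: each `a` advances along the cycle q0 → q1 → q0 while other symbols loop. Accept at q1.
2 states suffice.
        a   b  
>  q0   q1  q0 
 * q1   q0  q1 
(> = start, * = accepting)

start=q0 accept=q1 q0-a->q1 q0-b->q0 q1-a->q0 q1-b->q1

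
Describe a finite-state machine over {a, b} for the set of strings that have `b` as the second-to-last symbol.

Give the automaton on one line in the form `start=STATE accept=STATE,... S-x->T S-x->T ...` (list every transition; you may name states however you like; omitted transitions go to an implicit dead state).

Because acceptance depends on a position counted from the end, the machine has to buffer the most recent 2 symbols. Make each state the string of the last up-to-2 symbols read; on input `x` shift the window left and append `x`. Accept when the buffered window has length 2 and begins with `b`.
With 7 states:
        a   b  
>  q0   q1  q2 
   q1   q3  q4 
   q2   q5  q6 
   q3   q3  q4 
   q4   q5  q6 
 * q5   q3  q4 
 * q6   q5  q6 
(> = start, * = accepting)

start=q0 accept=q5,q6 q0-a->q1 q0-b->q2 q1-a->q3 q1-b->q4 q2-a->q5 q2-b->q6 q3-a->q3 q3-b->q4 q4-a->q5 q4-b->q6 q5-a->q3 q5-b->q4 q6-a->q5 q6-b->q6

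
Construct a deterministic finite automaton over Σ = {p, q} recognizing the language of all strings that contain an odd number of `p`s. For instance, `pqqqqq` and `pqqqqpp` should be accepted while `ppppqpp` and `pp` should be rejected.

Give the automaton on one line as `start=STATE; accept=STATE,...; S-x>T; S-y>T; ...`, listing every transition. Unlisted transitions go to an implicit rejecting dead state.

Keep the running count of `p`s modulo 2: each `p` advances along the cycle s0 → s1 → s0 while other symbols loop. Accept at s1.
A 2-state machine:
        p   q  
>  s0   s1  s0 
 * s1   s0  s1 
(> = start, * = accepting)

start=s0; accept=s1; s0-p>s1; s0-q>s0; s1-p>s0; s1-q>s1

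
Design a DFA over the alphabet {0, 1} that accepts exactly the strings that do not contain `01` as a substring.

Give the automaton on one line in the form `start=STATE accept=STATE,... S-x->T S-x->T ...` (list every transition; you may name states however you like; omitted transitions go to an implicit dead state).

This is the complement of 'contains `01`'. Use the same substring-matching states — s0 through s2 holding how much of `01` has just been matched — but flip the accepting set: everything except the trap s2 accepts.
3 states suffice.
        0   1  
>* s0   s1  s0 
 * s1   s1  s2 
   s2   s2  s2 
(> = start, * = accepting)

start=s0 accept=s0,s1 s0-0->s1 s0-1->s0 s1-0->s1 s1-1->s2 s2-0->s2 s2-1->s2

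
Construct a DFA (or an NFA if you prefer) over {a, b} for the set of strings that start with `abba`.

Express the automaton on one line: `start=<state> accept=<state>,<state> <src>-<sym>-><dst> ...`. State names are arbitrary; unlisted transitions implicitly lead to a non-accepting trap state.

start=q0 accept=q4 q0-a->q1 q0-b->q5 q1-a->q5 q1-b->q2 q2-a->q5 q2-b->q3 q3-a->q4 q3-b->q5 q4-a->q4 q4-b->q4 q5-a->q5 q5-b->q5

Walk along `abba` while the input agrees: from q0 take `a` to q1, and so on. Any deviation drops to the rejecting sink q5. Once q4 is reached the prefix is confirmed and every continuation is accepted.
With 6 states:
        a   b  
>  q0   q1  q5 
   q1   q5  q2 
   q2   q5  q3 
   q3   q4  q5 
 * q4   q4  q4 
   q5   q5  q5 
(> = start, * = accepting)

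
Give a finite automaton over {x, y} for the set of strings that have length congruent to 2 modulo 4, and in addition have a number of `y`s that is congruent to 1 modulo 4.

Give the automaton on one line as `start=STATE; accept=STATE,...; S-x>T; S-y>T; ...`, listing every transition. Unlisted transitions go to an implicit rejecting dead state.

start=q0; accept=q4; q0-x>q1; q0-y>q2; q1-x>q3; q1-y>q4; q2-x>q4; q2-y>q5; q3-x>q6; q3-y>q7; q4-x>q7; q4-y>q8; q5-x>q8; q5-y>q9; q6-x>q0; q6-y>q10; q7-x>q10; q7-y>q11; q8-x>q11; q8-y>q12; q9-x>q12; q9-y>q0; q10-x>q2; q10-y>q13; q11-x>q13; q11-y>q14; q12-x>q14; q12-y>q1; q13-x>q5; q13-y>q15; q14-x>q15; q14-y>q3; q15-x>q9; q15-y>q6

Run two small machines in parallel and take their product. One (4 states) tracks the input length modulo 4; the other (4 states) tracks the count of `y`s modulo 4. Each combined state is a pair, one component from each; accept when both components accept.
With 16 states:
          x    y  
>  q0     q1   q2 
   q1     q3   q4 
   q2     q4   q5 
   q3     q6   q7 
 * q4     q7   q8 
   q5     q8   q9 
   q6     q0  q10 
   q7    q10  q11 
   q8    q11  q12 
   q9    q12   q0 
   q10    q2  q13 
   q11   q13  q14 
   q12   q14   q1 
   q13    q5  q15 
   q14   q15   q3 
   q15    q9   q6 
(> = start, * = accepting)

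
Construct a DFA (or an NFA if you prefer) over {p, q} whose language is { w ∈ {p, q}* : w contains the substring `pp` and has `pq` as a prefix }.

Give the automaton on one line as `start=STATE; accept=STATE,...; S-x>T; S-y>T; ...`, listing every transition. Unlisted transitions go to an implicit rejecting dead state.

Run two small machines in parallel and take their product. One (3 states) tracks whether and how much of `pp` has been seen; the other (4 states) tracks whether the input so far still matches the prefix `pq`. Each combined state is a pair, one component from each; accept when both components accept. After merging equivalent states the machine shrinks.
6 states suffice.
        p   q  
>  s0   s1  s2 
   s1   s2  s3 
   s2   s2  s2 
   s3   s4  s3 
   s4   s5  s3 
 * s5   s5  s5 
(> = start, * = accepting)

start=s0; accept=s5; s0-p>s1; s0-q>s2; s1-p>s2; s1-q>s3; s2-p>s2; s2-q>s2; s3-p>s4; s3-q>s3; s4-p>s5; s4-q>s3; s5-p>s5; s5-q>s5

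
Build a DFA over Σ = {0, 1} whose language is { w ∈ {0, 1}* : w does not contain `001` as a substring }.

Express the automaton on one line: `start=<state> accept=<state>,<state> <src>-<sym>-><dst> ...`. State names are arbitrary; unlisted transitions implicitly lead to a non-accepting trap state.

start=q0 accept=q0,q1,q2 q0-0->q1 q0-1->q0 q1-0->q2 q1-1->q0 q2-0->q2 q2-1->q3 q3-0->q3 q3-1->q3

Track partial matches of the forbidden pattern `001`. State q3 is a dead state reached once `001` has occurred; every other state accepts. q0 means no part of `001` is currently matched.
        0   1  
>* q0   q1  q0 
 * q1   q2  q0 
 * q2   q2  q3 
   q3   q3  q3 
(> = start, * = accepting)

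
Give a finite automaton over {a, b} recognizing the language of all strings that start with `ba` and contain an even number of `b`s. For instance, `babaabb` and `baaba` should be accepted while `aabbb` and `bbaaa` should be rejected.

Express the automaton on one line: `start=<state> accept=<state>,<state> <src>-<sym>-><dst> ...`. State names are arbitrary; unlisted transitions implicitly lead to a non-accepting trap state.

start=S0 accept=S5 S0-a->S1 S0-b->S2 S1-a->S1 S1-b->S3 S2-a->S4 S2-b->S1 S3-a->S3 S3-b->S1 S4-a->S4 S4-b->S5 S5-a->S5 S5-b->S4

Build one automaton per condition and run them in lockstep. One (4 states) tracks whether the input so far still matches the prefix `ba`; the other (2 states) tracks the count of `b`s modulo 2. Each combined state is a pair, one component from each; accept when both components accept.
With 6 states:
        a   b  
>  S0   S1  S2 
   S1   S1  S3 
   S2   S4  S1 
   S3   S3  S1 
   S4   S4  S5 
 * S5   S5  S4 
(> = start, * = accepting)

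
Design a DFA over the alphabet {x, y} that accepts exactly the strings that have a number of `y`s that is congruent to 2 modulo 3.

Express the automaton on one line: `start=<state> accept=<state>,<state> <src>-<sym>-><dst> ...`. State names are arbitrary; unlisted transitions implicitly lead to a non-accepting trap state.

Keep the running count of `y`s modulo 3: each `y` advances along the cycle q0 → q1 → q2 → q0 while other symbols loop. Accept at q2.
A 3-state machine:
        x   y  
>  q0   q0  q1 
   q1   q1  q2 
 * q2   q2  q0 
(> = start, * = accepting)

start=q0 accept=q2 q0-x->q0 q0-y->q1 q1-x->q1 q1-y->q2 q2-x->q2 q2-y->q0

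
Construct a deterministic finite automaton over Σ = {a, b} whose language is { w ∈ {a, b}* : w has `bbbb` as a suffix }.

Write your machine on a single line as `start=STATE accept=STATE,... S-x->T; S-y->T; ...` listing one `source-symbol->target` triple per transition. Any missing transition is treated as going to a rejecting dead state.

start=S0; accept=S4; S0-a->S0; S0-b->S1; S1-a->S0; S1-b->S2; S2-a->S0; S2-b->S3; S3-a->S0; S3-b->S4; S4-a->S0; S4-b->S4

Remember how much of `bbbb` the current input suffix matches. State S0 means no match yet; S1 means the last symbol is `b`; S2 means the last 2 symbols are `bb`; S3 means the last 3 symbols are `bbb`; S4 means the last 4 symbols are `bbbb`. Only S4 accepts. On a mismatch, fall back to the longest proper suffix that is still a prefix of `bbbb`.
5 states suffice.
        a   b  
>  S0   S0  S1 
   S1   S0  S2 
   S2   S0  S3 
   S3   S0  S4 
 * S4   S0  S4 
(> = start, * = accepting)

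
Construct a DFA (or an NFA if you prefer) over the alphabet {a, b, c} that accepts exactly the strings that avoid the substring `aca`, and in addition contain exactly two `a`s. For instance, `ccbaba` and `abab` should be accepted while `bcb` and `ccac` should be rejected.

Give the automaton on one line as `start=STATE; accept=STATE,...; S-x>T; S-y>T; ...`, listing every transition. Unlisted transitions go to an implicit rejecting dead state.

Handle the two conditions separately and then intersect. One (4 states) tracks partial matches of the forbidden pattern `aca`; the other (4 states) tracks the count of `a`s, saturating at 3. Each combined state is a pair, one component from each; accept when both components accept. Equivalent product states are then merged.
With 6 states:
        a   b   c  
>  q0   q1  q0  q0 
   q1   q2  q3  q4 
 * q2   q5  q2  q2 
   q3   q2  q3  q3 
   q4   q5  q3  q3 
   q5   q5  q5  q5 
(> = start, * = accepting)

start=q0; accept=q2; q0-a>q1; q0-b>q0; q0-c>q0; q1-a>q2; q1-b>q3; q1-c>q4; q2-a>q5; q2-b>q2; q2-c>q2; q3-a>q2; q3-b>q3; q3-c>q3; q4-a>q5; q4-b>q3; q4-c>q3; q5-a>q5; q5-b>q5; q5-c>q5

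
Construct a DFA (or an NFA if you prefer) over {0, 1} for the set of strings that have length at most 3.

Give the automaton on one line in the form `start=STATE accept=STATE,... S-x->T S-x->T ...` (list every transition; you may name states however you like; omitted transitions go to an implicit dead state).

Count input length up to 4: every symbol moves from q0 toward q4, which means 'more than 3' and absorbs. Accept from {q0, q1, q2, q3}.
5 states suffice.
        0   1  
>* q0   q1  q1 
 * q1   q2  q2 
 * q2   q3  q3 
 * q3   q4  q4 
   q4   q4  q4 
(> = start, * = accepting)

start=q0 accept=q0,q1,q2,q3 q0-0->q1 q0-1->q1 q1-0->q2 q1-1->q2 q2-0->q3 q2-1->q3 q3-0->q4 q3-1->q4 q4-0->q4 q4-1->q4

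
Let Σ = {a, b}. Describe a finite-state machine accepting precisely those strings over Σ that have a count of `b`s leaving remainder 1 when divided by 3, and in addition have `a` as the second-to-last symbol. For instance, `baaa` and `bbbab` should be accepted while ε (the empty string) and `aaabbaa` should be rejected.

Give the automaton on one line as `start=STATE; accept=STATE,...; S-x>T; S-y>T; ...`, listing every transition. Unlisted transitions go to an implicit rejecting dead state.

Build one automaton per condition and run them in lockstep. One (3 states) tracks the count of `b`s modulo 3; the other (7 states) tracks the last 2 symbols read. Each combined state is a pair, one component from each; accept when both components accept. After merging equivalent states the machine shrinks.
        a   b  
>  s0   s1  s2 
   s1   s1  s3 
   s2   s4  s5 
 * s3   s4  s5 
   s4   s6  s5 
   s5   s5  s0 
 * s6   s6  s5 
(> = start, * = accepting)

start=s0; accept=s3,s6; s0-a>s1; s0-b>s2; s1-a>s1; s1-b>s3; s2-a>s4; s2-b>s5; s3-a>s4; s3-b>s5; s4-a>s6; s4-b>s5; s5-a>s5; s5-b>s0; s6-a>s6; s6-b>s5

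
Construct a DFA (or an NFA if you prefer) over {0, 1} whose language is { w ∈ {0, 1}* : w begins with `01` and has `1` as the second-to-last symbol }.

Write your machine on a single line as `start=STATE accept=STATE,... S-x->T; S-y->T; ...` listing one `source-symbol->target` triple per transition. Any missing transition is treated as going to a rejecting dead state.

Build one automaton per condition and run them in lockstep. One (4 states) tracks whether the input so far still matches the prefix `01`; the other (7 states) tracks the last 2 symbols read. Each combined state is a pair, one component from each; accept when both components accept. Equivalent product states are then merged.
With 7 states:
       0  1 
>  A   B  C 
   B   C  D 
   C   C  C 
   D   E  F 
 * E   G  D 
 * F   E  F 
   G   G  D 
(> = start, * = accepting)

start=A; accept=E,F; A-0->B; A-1->C; B-0->C; B-1->D; C-0->C; C-1->C; D-0->E; D-1->F; E-0->G; E-1->D; F-0->E; F-1->F; G-0->G; G-1->D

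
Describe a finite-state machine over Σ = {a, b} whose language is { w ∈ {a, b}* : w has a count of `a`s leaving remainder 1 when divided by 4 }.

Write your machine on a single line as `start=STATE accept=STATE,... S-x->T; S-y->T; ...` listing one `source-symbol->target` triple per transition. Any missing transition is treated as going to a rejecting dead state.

Keep the running count of `a`s modulo 4: each `a` advances along the cycle q0 → q1 → q2 → q3 → q0 while other symbols loop. Accept at q1.
4 states suffice.
        a   b  
>  q0   q1  q0 
 * q1   q2  q1 
   q2   q3  q2 
   q3   q0  q3 
(> = start, * = accepting)

start=q0; accept=q1; q0-a->q1; q0-b->q0; q1-a->q2; q1-b->q1; q2-a->q3; q2-b->q2; q3-a->q0; q3-b->q3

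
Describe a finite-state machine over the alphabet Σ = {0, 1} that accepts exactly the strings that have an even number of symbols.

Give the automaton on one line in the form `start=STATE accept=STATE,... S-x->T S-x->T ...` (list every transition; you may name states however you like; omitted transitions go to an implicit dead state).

start=q0 accept=q0 q0-0->q1 q0-1->q1 q1-0->q0 q1-1->q0

Count input length modulo 2: every symbol advances one step around the cycle q0 → q1 → q0. Accept at q0.
A 2-state machine:
        0   1  
>* q0   q1  q1 
   q1   q0  q0 
(> = start, * = accepting)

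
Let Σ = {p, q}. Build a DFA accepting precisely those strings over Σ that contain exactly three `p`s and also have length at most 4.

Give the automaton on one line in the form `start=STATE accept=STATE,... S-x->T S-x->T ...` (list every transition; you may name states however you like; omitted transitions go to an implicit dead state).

start=S0 accept=S6,S11 S0-p->S1 S0-q->S2 S1-p->S3 S1-q->S4 S2-p->S4 S2-q->S5 S3-p->S6 S3-q->S7 S4-p->S7 S4-q->S8 S5-p->S8 S5-q->S9 S6-p->S10 S6-q->S11 S7-p->S11 S7-q->S12 S8-p->S12 S8-q->S13 S9-p->S13 S9-q->S14 S10-p->S15 S10-q->S15 S11-p->S15 S11-q->S16 S12-p->S16 S12-q->S17 S13-p->S17 S13-q->S18 S14-p->S18 S14-q->S19 S15-p->S15 S15-q->S15 S16-p->S15 S16-q->S16 S17-p->S16 S17-q->S17 S18-p->S17 S18-q->S18 S19-p->S18 S19-q->S19

Build one automaton per condition and run them in lockstep. One (5 states) tracks the count of `p`s, saturating at 4; the other (6 states) tracks the input length, saturating at 5. Each combined state is a pair, one component from each; accept when both components accept.
With 20 states:
          p    q  
>  S0     S1   S2 
   S1     S3   S4 
   S2     S4   S5 
   S3     S6   S7 
   S4     S7   S8 
   S5     S8   S9 
 * S6    S10  S11 
   S7    S11  S12 
   S8    S12  S13 
   S9    S13  S14 
   S10   S15  S15 
 * S11   S15  S16 
   S12   S16  S17 
   S13   S17  S18 
   S14   S18  S19 
   S15   S15  S15 
   S16   S15  S16 
   S17   S16  S17 
   S18   S17  S18 
   S19   S18  S19 
(> = start, * = accepting)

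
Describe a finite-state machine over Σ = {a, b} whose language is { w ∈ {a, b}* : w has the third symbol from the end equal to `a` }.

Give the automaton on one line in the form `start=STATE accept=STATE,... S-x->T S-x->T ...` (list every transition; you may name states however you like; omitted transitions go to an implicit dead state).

A DFA must remember the last 3 symbols (since which symbol is third-to-last isn't known until the input ends). Use one state per possible window of the last ≤3 symbols; accept from those whose window starts with `a`.
          a    b  
>  s0     s1   s2 
   s1     s3   s4 
   s2     s5   s6 
   s3     s7   s8 
   s4     s9  s10 
   s5    s11  s12 
   s6    s13  s14 
 * s7     s7   s8 
 * s8     s9  s10 
 * s9    s11  s12 
 * s10   s13  s14 
   s11    s7   s8 
   s12    s9  s10 
   s13   s11  s12 
   s14   s13  s14 
(> = start, * = accepting)

start=s0 accept=s7,s8,s9,s10 s0-a->s1 s0-b->s2 s1-a->s3 s1-b->s4 s2-a->s5 s2-b->s6 s3-a->s7 s3-b->s8 s4-a->s9 s4-b->s10 s5-a->s11 s5-b->s12 s6-a->s13 s6-b->s14 s7-a->s7 s7-b->s8 s8-a->s9 s8-b->s10 s9-a->s11 s9-b->s12 s10-a->s13 s10-b->s14 s11-a->s7 s11-b->s8 s12-a->s9 s12-b->s10 s13-a->s11 s13-b->s12 s14-a->s13 s14-b->s14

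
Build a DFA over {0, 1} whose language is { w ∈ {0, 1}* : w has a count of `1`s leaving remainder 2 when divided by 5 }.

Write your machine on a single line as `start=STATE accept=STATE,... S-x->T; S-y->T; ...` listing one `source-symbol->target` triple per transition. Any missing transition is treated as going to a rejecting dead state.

Keep the running count of `1`s modulo 5: each `1` advances along the cycle q0 → q1 → q2 → q3 → q4 → q0 while other symbols loop. Accept at q2.
With 5 states:
        0   1  
>  q0   q0  q1 
   q1   q1  q2 
 * q2   q2  q3 
   q3   q3  q4 
   q4   q4  q0 
(> = start, * = accepting)

start=q0; accept=q2; q0-0->q0; q0-1->q1; q1-0->q1; q1-1->q2; q2-0->q2; q2-1->q3; q3-0->q3; q3-1->q4; q4-0->q4; q4-1->q0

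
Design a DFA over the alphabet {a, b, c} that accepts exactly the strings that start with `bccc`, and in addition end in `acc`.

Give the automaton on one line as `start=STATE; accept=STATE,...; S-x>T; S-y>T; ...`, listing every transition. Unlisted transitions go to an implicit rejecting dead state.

start=S0; accept=S8; S0-a>S1; S0-b>S2; S0-c>S1; S1-a>S1; S1-b>S1; S1-c>S1; S2-a>S1; S2-b>S1; S2-c>S3; S3-a>S1; S3-b>S1; S3-c>S4; S4-a>S1; S4-b>S1; S4-c>S5; S5-a>S6; S5-b>S5; S5-c>S5; S6-a>S6; S6-b>S5; S6-c>S7; S7-a>S6; S7-b>S5; S7-c>S8; S8-a>S6; S8-b>S5; S8-c>S5

Build one automaton per condition and run them in lockstep. One (6 states) tracks whether the input so far still matches the prefix `bccc`; the other (4 states) tracks how much of the suffix `acc` has currently been matched. Each combined state is a pair, one component from each; accept when both components accept. After merging equivalent states the machine shrinks.
        a   b   c  
>  S0   S1  S2  S1 
   S1   S1  S1  S1 
   S2   S1  S1  S3 
   S3   S1  S1  S4 
   S4   S1  S1  S5 
   S5   S6  S5  S5 
   S6   S6  S5  S7 
   S7   S6  S5  S8 
 * S8   S6  S5  S5 
(> = start, * = accepting)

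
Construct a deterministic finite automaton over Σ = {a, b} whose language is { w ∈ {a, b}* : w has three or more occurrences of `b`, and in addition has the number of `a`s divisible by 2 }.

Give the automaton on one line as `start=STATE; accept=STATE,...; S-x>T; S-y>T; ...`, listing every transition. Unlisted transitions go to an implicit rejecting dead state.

Handle the two conditions separately and then intersect. The first has 5 states tracking the count of `b`s, saturating at 4; the second has 2 states tracking the count of `a`s modulo 2. A product state is a pair (one from each), accepting exactly when both do.
A 10-state machine:
        a   b  
>  q0   q1  q2 
   q1   q0  q3 
   q2   q3  q4 
   q3   q2  q5 
   q4   q5  q6 
   q5   q4  q7 
 * q6   q7  q8 
   q7   q6  q9 
 * q8   q9  q8 
   q9   q8  q9 
(> = start, * = accepting)

start=q0; accept=q6,q8; q0-a>q1; q0-b>q2; q1-a>q0; q1-b>q3; q2-a>q3; q2-b>q4; q3-a>q2; q3-b>q5; q4-a>q5; q4-b>q6; q5-a>q4; q5-b>q7; q6-a>q7; q6-b>q8; q7-a>q6; q7-b>q9; q8-a>q9; q8-b>q8; q9-a>q8; q9-b>q9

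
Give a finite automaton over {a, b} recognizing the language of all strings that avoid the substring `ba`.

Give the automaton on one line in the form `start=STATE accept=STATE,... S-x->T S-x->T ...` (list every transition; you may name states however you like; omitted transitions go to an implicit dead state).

start=q0 accept=q0,q1 q0-a->q0 q0-b->q1 q1-a->q2 q1-b->q1 q2-a->q2 q2-b->q2

Track partial matches of the forbidden pattern `ba`. State q2 is a dead state reached once `ba` has occurred; every other state accepts. q0 means no part of `ba` is currently matched.
A 3-state machine:
        a   b  
>* q0   q0  q1 
 * q1   q2  q1 
   q2   q2  q2 
(> = start, * = accepting)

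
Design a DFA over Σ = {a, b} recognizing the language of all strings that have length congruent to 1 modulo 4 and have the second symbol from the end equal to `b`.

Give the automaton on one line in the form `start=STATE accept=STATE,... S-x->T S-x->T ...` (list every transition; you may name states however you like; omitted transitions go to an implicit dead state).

start=s0 accept=s17,s18 s0-a->s1 s0-b->s2 s1-a->s3 s1-b->s4 s2-a->s5 s2-b->s6 s3-a->s7 s3-b->s8 s4-a->s9 s4-b->s10 s5-a->s7 s5-b->s8 s6-a->s9 s6-b->s10 s7-a->s11 s7-b->s12 s8-a->s13 s8-b->s14 s9-a->s11 s9-b->s12 s10-a->s13 s10-b->s14 s11-a->s15 s11-b->s16 s12-a->s17 s12-b->s18 s13-a->s15 s13-b->s16 s14-a->s17 s14-b->s18 s15-a->s3 s15-b->s4 s16-a->s5 s16-b->s6 s17-a->s3 s17-b->s4 s18-a->s5 s18-b->s6

Run two small machines in parallel and take their product. One (4 states) tracks the input length modulo 4; the other (7 states) tracks the last 2 symbols read. Each combined state is a pair, one component from each; accept when both components accept.
A 19-state machine:
          a    b  
>  s0     s1   s2 
   s1     s3   s4 
   s2     s5   s6 
   s3     s7   s8 
   s4     s9  s10 
   s5     s7   s8 
   s6     s9  s10 
   s7    s11  s12 
   s8    s13  s14 
   s9    s11  s12 
   s10   s13  s14 
   s11   s15  s16 
   s12   s17  s18 
   s13   s15  s16 
   s14   s17  s18 
   s15    s3   s4 
   s16    s5   s6 
 * s17    s3   s4 
 * s18    s5   s6 
(> = start, * = accepting)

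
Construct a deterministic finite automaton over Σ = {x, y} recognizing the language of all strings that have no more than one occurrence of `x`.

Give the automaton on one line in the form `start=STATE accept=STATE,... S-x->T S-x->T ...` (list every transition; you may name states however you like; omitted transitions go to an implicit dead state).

start=q0 accept=q0,q1 q0-x->q1 q0-y->q0 q1-x->q2 q1-y->q1 q2-x->q2 q2-y->q2

Count `x`s, saturating at 2: state q0 means no `x` yet, q1 means one `x` seen, q2 means more than one. Each `x` increments (capped at q2); other symbols loop. Accept from {q0, q1}.
3 states suffice.
        x   y  
>* q0   q1  q0 
 * q1   q2  q1 
   q2   q2  q2 
(> = start, * = accepting)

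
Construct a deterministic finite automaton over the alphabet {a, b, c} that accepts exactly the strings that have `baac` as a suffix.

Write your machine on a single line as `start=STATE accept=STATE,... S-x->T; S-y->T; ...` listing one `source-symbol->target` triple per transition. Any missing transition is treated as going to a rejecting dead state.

start=q0; accept=q4; q0-a->q0; q0-b->q1; q0-c->q0; q1-a->q2; q1-b->q1; q1-c->q0; q2-a->q3; q2-b->q1; q2-c->q0; q3-a->q0; q3-b->q1; q3-c->q4; q4-a->q0; q4-b->q1; q4-c->q0

Remember how much of `baac` the current input suffix matches. State q0 means no match yet; q1 means the last symbol is `b`; q2 means the last 2 symbols are `ba`; q3 means the last 3 symbols are `baa`; q4 means the last 4 symbols are `baac`. Only q4 accepts. On a mismatch, fall back to the longest proper suffix that is still a prefix of `baac`.
        a   b   c  
>  q0   q0  q1  q0 
   q1   q2  q1  q0 
   q2   q3  q1  q0 
   q3   q0  q1  q4 
 * q4   q0  q1  q0 
(> = start, * = accepting)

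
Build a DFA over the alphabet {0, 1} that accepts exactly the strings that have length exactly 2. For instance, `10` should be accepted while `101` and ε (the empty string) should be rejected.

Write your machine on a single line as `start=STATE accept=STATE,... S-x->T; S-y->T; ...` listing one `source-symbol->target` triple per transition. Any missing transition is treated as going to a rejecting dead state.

start=q0; accept=q2; q0-0->q1; q0-1->q1; q1-0->q2; q1-1->q2; q2-0->q3; q2-1->q3; q3-0->q3; q3-1->q3

We only need to distinguish lengths 0, 1, …, 2, and '>2'. Chain q0 → q1 → q2 → q3 on every symbol, with q3 looping. Accepting states: {q2}.
With 4 states:
        0   1  
>  q0   q1  q1 
   q1   q2  q2 
 * q2   q3  q3 
   q3   q3  q3 
(> = start, * = accepting)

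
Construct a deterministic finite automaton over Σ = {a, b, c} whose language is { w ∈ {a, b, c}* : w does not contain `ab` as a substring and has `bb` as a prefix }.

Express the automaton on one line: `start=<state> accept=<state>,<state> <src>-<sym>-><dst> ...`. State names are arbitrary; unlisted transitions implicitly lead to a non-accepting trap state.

Handle the two conditions separately and then intersect. One (3 states) tracks partial matches of the forbidden pattern `ab`; the other (4 states) tracks whether the input so far still matches the prefix `bb`. Each combined state is a pair, one component from each; accept when both components accept.
With 8 states:
        a   b   c  
>  q0   q1  q2  q3 
   q1   q1  q4  q3 
   q2   q1  q5  q3 
   q3   q1  q3  q3 
   q4   q4  q4  q4 
 * q5   q6  q5  q5 
 * q6   q6  q7  q5 
   q7   q7  q7  q7 
(> = start, * = accepting)

start=q0 accept=q5,q6 q0-a->q1 q0-b->q2 q0-c->q3 q1-a->q1 q1-b->q4 q1-c->q3 q2-a->q1 q2-b->q5 q2-c->q3 q3-a->q1 q3-b->q3 q3-c->q3 q4-a->q4 q4-b->q4 q4-c->q4 q5-a->q6 q5-b->q5 q5-c->q5 q6-a->q6 q6-b->q7 q6-c->q5 q7-a->q7 q7-b->q7 q7-c->q7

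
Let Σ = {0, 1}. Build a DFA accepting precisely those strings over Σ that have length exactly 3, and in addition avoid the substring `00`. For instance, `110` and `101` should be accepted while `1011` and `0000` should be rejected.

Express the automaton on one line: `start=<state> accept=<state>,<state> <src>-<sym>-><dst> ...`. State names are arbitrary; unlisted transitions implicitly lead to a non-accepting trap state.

Handle the two conditions separately and then intersect. One (5 states) tracks the input length, saturating at 4; the other (3 states) tracks partial matches of the forbidden pattern `00`. Each combined state is a pair, one component from each; accept when both components accept. Equivalent product states are then merged.
7 states suffice.
        0   1  
>  q0   q1  q2 
   q1   q3  q4 
   q2   q5  q4 
   q3   q3  q3 
   q4   q6  q6 
   q5   q3  q6 
 * q6   q3  q3 
(> = start, * = accepting)

start=q0 accept=q6 q0-0->q1 q0-1->q2 q1-0->q3 q1-1->q4 q2-0->q5 q2-1->q4 q3-0->q3 q3-1->q3 q4-0->q6 q4-1->q6 q5-0->q3 q5-1->q6 q6-0->q3 q6-1->q3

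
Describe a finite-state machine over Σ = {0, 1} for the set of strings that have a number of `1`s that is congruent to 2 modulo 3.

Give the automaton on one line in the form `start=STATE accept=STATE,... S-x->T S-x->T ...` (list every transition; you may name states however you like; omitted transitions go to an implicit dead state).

start=S0 accept=S2 S0-0->S0 S0-1->S1 S1-0->S1 S1-1->S2 S2-0->S2 S2-1->S0

The only thing that matters is how many `1`s have appeared, reduced mod 3. Use one state per residue: S0 for 0, …, S2 for 2. Reading `1` moves to the next residue; anything else stays put. S2 is accepting.
        0   1  
>  S0   S0  S1 
   S1   S1  S2 
 * S2   S2  S0 
(> = start, * = accepting)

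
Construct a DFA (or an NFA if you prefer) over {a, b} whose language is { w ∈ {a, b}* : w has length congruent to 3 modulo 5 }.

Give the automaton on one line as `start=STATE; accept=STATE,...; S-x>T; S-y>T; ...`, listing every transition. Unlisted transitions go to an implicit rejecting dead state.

Only the length mod 5 matters, so use a 5-cycle: from any state, every input symbol moves to the next state, wrapping q4 back to q0. Mark q3 accepting.
        a   b  
>  q0   q1  q1 
   q1   q2  q2 
   q2   q3  q3 
 * q3   q4  q4 
   q4   q0  q0 
(> = start, * = accepting)

start=q0; accept=q3; q0-a>q1; q0-b>q1; q1-a>q2; q1-b>q2; q2-a>q3; q2-b>q3; q3-a>q4; q3-b>q4; q4-a>q0; q4-b>q0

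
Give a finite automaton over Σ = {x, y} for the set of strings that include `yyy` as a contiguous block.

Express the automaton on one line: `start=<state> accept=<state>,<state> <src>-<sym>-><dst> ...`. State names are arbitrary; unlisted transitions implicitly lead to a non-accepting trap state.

Track how much of `yyy` has been matched so far: state q0 is no progress, q3 is the absorbing accept state reached once `yyy` has occurred. Intermediate states record partial matches; on a mismatch, fall back to the longest reusable overlap.
        x   y  
>  q0   q0  q1 
   q1   q0  q2 
   q2   q0  q3 
 * q3   q3  q3 
(> = start, * = accepting)

start=q0 accept=q3 q0-x->q0 q0-y->q1 q1-x->q0 q1-y->q2 q2-x->q0 q2-y->q3 q3-x->q3 q3-y->q3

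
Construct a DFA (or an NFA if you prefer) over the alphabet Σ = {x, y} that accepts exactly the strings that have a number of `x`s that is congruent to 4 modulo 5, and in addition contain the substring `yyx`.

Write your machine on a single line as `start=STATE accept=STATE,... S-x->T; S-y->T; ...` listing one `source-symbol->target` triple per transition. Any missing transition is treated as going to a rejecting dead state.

start=S0; accept=S15; S0-x->S1; S0-y->S2; S1-x->S3; S1-y->S4; S2-x->S1; S2-y->S5; S3-x->S6; S3-y->S7; S4-x->S3; S4-y->S8; S5-x->S8; S5-y->S5; S6-x->S9; S6-y->S10; S7-x->S6; S7-y->S11; S8-x->S11; S8-y->S8; S9-x->S0; S9-y->S12; S10-x->S9; S10-y->S13; S11-x->S13; S11-y->S11; S12-x->S0; S12-y->S14; S13-x->S15; S13-y->S13; S14-x->S5; S14-y->S14; S15-x->S5; S15-y->S15

Run two small machines in parallel and take their product. One (5 states) tracks the count of `x`s modulo 5; the other (4 states) tracks whether and how much of `yyx` has been seen. Each combined state is a pair, one component from each; accept when both components accept. Minimizing collapses redundant product states.
A 16-state machine:
          x    y  
>  S0     S1   S2 
   S1     S3   S4 
   S2     S1   S5 
   S3     S6   S7 
   S4     S3   S8 
   S5     S8   S5 
   S6     S9  S10 
   S7     S6  S11 
   S8    S11   S8 
   S9     S0  S12 
   S10    S9  S13 
   S11   S13  S11 
   S12    S0  S14 
   S13   S15  S13 
   S14    S5  S14 
 * S15    S5  S15 
(> = start, * = accepting)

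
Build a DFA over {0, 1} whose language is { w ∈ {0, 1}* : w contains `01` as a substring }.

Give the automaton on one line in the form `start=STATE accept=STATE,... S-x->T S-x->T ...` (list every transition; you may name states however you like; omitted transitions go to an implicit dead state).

States q0..q1 record the length of the longest prefix of `01` that matches the current input suffix. Reaching q2 means `01` has been seen, and we stay there forever. Accept from q2.
3 states suffice.
        0   1  
>  q0   q1  q0 
   q1   q1  q2 
 * q2   q2  q2 
(> = start, * = accepting)

start=q0 accept=q2 q0-0->q1 q0-1->q0 q1-0->q1 q1-1->q2 q2-0->q2 q2-1->q2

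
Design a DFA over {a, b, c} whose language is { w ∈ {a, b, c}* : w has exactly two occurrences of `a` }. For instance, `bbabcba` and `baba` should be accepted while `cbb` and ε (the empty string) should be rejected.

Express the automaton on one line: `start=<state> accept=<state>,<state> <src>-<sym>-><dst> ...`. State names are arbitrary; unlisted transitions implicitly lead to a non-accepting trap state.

start=S0 accept=S2 S0-a->S1 S0-b->S0 S0-c->S0 S1-a->S2 S1-b->S1 S1-c->S1 S2-a->S3 S2-b->S2 S2-c->S2 S3-a->S3 S3-b->S3 S3-c->S3

Only the number of `a`s matters, and only up to 3. Make a chain S0 → S1 → S2 → S3 advanced by each `a` (with S3 absorbing); every other symbol self-loops. The accepting set is {S2}.
        a   b   c  
>  S0   S1  S0  S0 
   S1   S2  S1  S1 
 * S2   S3  S2  S2 
   S3   S3  S3  S3 
(> = start, * = accepting)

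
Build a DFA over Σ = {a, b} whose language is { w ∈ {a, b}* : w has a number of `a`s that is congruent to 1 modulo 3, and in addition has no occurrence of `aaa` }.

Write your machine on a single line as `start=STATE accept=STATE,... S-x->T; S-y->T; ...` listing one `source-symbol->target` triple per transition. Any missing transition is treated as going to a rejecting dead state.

start=S0; accept=S1,S3,S9; S0-a->S1; S0-b->S0; S1-a->S2; S1-b->S3; S2-a->S4; S2-b->S5; S3-a->S6; S3-b->S3; S4-a->S4; S4-b->S4; S5-a->S7; S5-b->S5; S6-a->S8; S6-b->S5; S7-a->S9; S7-b->S0; S8-a->S4; S8-b->S0; S9-a->S4; S9-b->S3

Handle the two conditions separately and then intersect. The first has 3 states tracking the count of `a`s modulo 3; the second has 4 states tracking partial matches of the forbidden pattern `aaa`. A product state is a pair (one from each), accepting exactly when both do. Minimizing collapses redundant product states.
10 states suffice.
        a   b  
>  S0   S1  S0 
 * S1   S2  S3 
   S2   S4  S5 
 * S3   S6  S3 
   S4   S4  S4 
   S5   S7  S5 
   S6   S8  S5 
   S7   S9  S0 
   S8   S4  S0 
 * S9   S4  S3 
(> = start, * = accepting)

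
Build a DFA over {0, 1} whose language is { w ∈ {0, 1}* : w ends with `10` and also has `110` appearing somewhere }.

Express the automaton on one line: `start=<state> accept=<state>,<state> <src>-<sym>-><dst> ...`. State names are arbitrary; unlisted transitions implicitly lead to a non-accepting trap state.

Run two small machines in parallel and take their product. One (3 states) tracks how much of the suffix `10` has currently been matched; the other (4 states) tracks whether and how much of `110` has been seen. Each combined state is a pair, one component from each; accept when both components accept. After merging equivalent states the machine shrinks.
With 5 states:
        0   1  
>  q0   q0  q1 
   q1   q0  q2 
   q2   q3  q2 
 * q3   q4  q2 
   q4   q4  q2 
(> = start, * = accepting)

start=q0 accept=q3 q0-0->q0 q0-1->q1 q1-0->q0 q1-1->q2 q2-0->q3 q2-1->q2 q3-0->q4 q3-1->q2 q4-0->q4 q4-1->q2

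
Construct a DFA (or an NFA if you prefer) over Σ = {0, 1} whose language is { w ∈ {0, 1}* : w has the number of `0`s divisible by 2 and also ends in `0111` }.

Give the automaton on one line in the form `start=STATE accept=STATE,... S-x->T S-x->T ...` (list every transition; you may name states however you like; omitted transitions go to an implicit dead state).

Handle the two conditions separately and then intersect. One (2 states) tracks the count of `0`s modulo 2; the other (5 states) tracks how much of the suffix `0111` has currently been matched. Each combined state is a pair, one component from each; accept when both components accept. Minimizing collapses redundant product states.
A 6-state machine:
        0   1  
>  q0   q1  q0 
   q1   q2  q1 
   q2   q1  q3 
   q3   q1  q4 
   q4   q1  q5 
 * q5   q1  q0 
(> = start, * = accepting)

start=q0 accept=q5 q0-0->q1 q0-1->q0 q1-0->q2 q1-1->q1 q2-0->q1 q2-1->q3 q3-0->q1 q3-1->q4 q4-0->q1 q4-1->q5 q5-0->q1 q5-1->q0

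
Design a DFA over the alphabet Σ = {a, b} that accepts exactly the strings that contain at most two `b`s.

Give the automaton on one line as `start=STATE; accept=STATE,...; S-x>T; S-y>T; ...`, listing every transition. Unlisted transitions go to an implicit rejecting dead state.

start=q0; accept=q0,q1,q2; q0-a>q0; q0-b>q1; q1-a>q1; q1-b>q2; q2-a>q2; q2-b>q3; q3-a>q3; q3-b>q3

Only the number of `b`s matters, and only up to 3. Make a chain q0 → q1 → q2 → q3 advanced by each `b` (with q3 absorbing); every other symbol self-loops. The accepting set is {q0, q1, q2}.
With 4 states:
        a   b  
>* q0   q0  q1 
 * q1   q1  q2 
 * q2   q2  q3 
   q3   q3  q3 
(> = start, * = accepting)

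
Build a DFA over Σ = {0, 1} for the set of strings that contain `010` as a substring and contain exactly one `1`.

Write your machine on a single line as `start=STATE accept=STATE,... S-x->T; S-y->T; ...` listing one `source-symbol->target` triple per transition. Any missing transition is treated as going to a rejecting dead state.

start=A; accept=E; A-0->B; A-1->C; B-0->B; B-1->D; C-0->C; C-1->C; D-0->E; D-1->C; E-0->E; E-1->C

Run two small machines in parallel and take their product. One (4 states) tracks whether and how much of `010` has been seen; the other (3 states) tracks the count of `1`s, saturating at 2. Each combined state is a pair, one component from each; accept when both components accept. After merging equivalent states the machine shrinks.
A 5-state machine:
       0  1 
>  A   B  C 
   B   B  D 
   C   C  C 
   D   E  C 
 * E   E  C 
(> = start, * = accepting)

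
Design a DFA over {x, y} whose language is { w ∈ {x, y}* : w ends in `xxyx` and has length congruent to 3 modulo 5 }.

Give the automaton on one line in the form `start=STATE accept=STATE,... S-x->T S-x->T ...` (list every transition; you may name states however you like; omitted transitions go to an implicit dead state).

start=q0 accept=q8 q0-x->q1 q0-y->q1 q1-x->q2 q1-y->q2 q2-x->q3 q2-y->q3 q3-x->q4 q3-y->q4 q4-x->q5 q4-y->q0 q5-x->q6 q5-y->q1 q6-x->q2 q6-y->q7 q7-x->q8 q7-y->q3 q8-x->q4 q8-y->q4

Run two small machines in parallel and take their product. The first has 5 states tracking how much of the suffix `xxyx` has currently been matched; the second has 5 states tracking the input length modulo 5. A product state is a pair (one from each), accepting exactly when both do. Minimizing collapses redundant product states.
9 states suffice.
        x   y  
>  q0   q1  q1 
   q1   q2  q2 
   q2   q3  q3 
   q3   q4  q4 
   q4   q5  q0 
   q5   q6  q1 
   q6   q2  q7 
   q7   q8  q3 
 * q8   q4  q4 
(> = start, * = accepting)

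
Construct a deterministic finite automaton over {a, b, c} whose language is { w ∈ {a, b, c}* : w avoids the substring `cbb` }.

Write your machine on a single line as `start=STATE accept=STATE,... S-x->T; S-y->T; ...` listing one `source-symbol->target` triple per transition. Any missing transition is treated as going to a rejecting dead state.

start=s0; accept=s0,s1,s2; s0-a->s0; s0-b->s0; s0-c->s1; s1-a->s0; s1-b->s2; s1-c->s1; s2-a->s0; s2-b->s3; s2-c->s1; s3-a->s3; s3-b->s3; s3-c->s3

Track partial matches of the forbidden pattern `cbb`. State s3 is a dead state reached once `cbb` has occurred; every other state accepts. s0 means no part of `cbb` is currently matched.
A 4-state machine:
        a   b   c  
>* s0   s0  s0  s1 
 * s1   s0  s2  s1 
 * s2   s0  s3  s1 
   s3   s3  s3  s3 
(> = start, * = accepting)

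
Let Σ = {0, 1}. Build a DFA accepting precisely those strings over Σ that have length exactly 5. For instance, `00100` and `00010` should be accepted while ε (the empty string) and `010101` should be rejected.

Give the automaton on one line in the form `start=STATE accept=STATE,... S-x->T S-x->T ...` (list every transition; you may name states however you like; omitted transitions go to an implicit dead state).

start=A accept=F A-0->B A-1->B B-0->C B-1->C C-0->D C-1->D D-0->E D-1->E E-0->F E-1->F F-0->G F-1->G G-0->G G-1->G

Count input length up to 6: every symbol moves from A toward G, which means 'more than 5' and absorbs. Accept from {F}.
A 7-state machine:
       0  1 
>  A   B  B 
   B   C  C 
   C   D  D 
   D   E  E 
   E   F  F 
 * F   G  G 
   G   G  G 
(> = start, * = accepting)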